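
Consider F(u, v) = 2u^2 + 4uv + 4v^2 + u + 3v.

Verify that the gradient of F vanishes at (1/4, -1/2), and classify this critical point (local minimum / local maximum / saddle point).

local minimum

∇F = (4u + 4v + 1, 4u + 8v + 3); substituting (1/4, -1/2) gives ∇F = (0, 0), so (1/4, -1/2) is indeed a critical point.
The Hessian of F is constant: H = [[4, 4], [4, 8]].
det(H) = 4·8 − 4² = 16.
det(H) > 0 and tr(H) = 12 > 0, so H is positive definite and the point is a local minimum.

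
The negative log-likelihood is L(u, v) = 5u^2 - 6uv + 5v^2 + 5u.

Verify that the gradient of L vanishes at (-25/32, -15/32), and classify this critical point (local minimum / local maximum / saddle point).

local minimum

∇L = (10u - 6v + 5, -6u + 10v); substituting (-25/32, -15/32) gives ∇L = (0, 0), so (-25/32, -15/32) is indeed a critical point.
The Hessian of L is constant: H = [[10, -6], [-6, 10]].
det(H) = 10·10 − (-6)² = 64.
det(H) > 0 and tr(H) = 20 > 0, so H is positive definite and the point is a local minimum.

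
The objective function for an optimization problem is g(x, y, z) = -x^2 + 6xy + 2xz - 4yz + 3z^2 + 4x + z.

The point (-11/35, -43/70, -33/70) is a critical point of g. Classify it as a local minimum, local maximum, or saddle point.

saddle point

The Hessian is constant: H = [[-2, 6, 2], [6, 0, -4], [2, -4, 6]].
Leading principal minors: Δ₁ = -2, Δ₂ = -36, Δ₃ = -280.
The minors fit neither the all-positive nor the alternating-sign pattern, so H is indefinite: a saddle point.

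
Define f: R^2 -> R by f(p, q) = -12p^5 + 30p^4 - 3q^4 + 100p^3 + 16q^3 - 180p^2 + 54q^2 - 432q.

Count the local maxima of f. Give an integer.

f separates as a function of p plus a function of q, so ∇f=0 decouples.
∂f/∂p = -60p(p - 3)(p - 1)(p + 2) = 0 at p ∈ {-2, 0, 1, 3}; ∂f/∂q = -12(q - 4)(q - 3)(q + 3) = 0 at q ∈ {-3, 3, 4}.
The Hessian is diagonal: diag(f_pp, f_qq). Second derivatives: f_pp(-2)=1800, f_pp(0)=-360, f_pp(1)=360, f_pp(3)=-1800; f_qq(-3)=-504, f_qq(3)=72, f_qq(4)=-84.
Local maxima occur where both diagonal entries negative: (0, -3), (0, 4), (3, -3), (3, 4). Count: 4.

4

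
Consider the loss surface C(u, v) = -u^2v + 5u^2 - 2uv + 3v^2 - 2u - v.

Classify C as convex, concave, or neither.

neither

The term -u^2v is cubic, so the Hessian is not constant.
∂²C/∂u² = -2v + 10, which takes both signs as v varies (negative for sufficiently large v). A diagonal entry of the Hessian changing sign means the Hessian is neither positive- nor negative-semidefinite on all of R^2.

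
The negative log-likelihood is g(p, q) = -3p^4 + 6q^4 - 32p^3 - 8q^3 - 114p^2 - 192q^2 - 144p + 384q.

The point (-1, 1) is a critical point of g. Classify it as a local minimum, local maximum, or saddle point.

The mixed partial ∂²g/∂p∂q is 0, so the Hessian at any point is diag(g_pp, g_qq) = diag(-12(3p^2 + 16p + 19), 24(3q^2 - 2q - 16)).
At (-1, 1): H = diag(-72, -360).
Both eigenvalues are negative, so H is negative definite: a local maximum.

local maximum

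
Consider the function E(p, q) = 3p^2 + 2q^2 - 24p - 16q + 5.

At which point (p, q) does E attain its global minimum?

E(p,q) separates as A(p) + B(q) + 5, so its minimum is min A + min B + 5.
A'(p) = 6p - 24 vanishes at p ∈ {4}; B'(q) = 4q - 16 vanishes at q ∈ {4}.
Local minima of A (where A''>0): A(4)=-48. Local minima of B: B(4)=-32.
So the global minimum of E is A(4) + B(4) + 5 = -48 − 32 + 5 = -75, attained at (4, 4).

(4, 4)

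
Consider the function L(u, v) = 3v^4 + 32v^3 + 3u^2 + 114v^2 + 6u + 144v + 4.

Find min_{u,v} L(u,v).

-58

L(u,v) separates as P(u) + Q(v) + 4, so its minimum is min P + min Q + 4.
P'(u) = 6u + 6 vanishes at u ∈ {-1}; Q'(v) = 12(v + 1)(v + 3)(v + 4) vanishes at v ∈ {-4, -3, -1}.
Local minima of P (where P''>0): P(-1)=-3. Local minima of Q: Q(-4)=-32, Q(-1)=-59.
So the global minimum of L is P(-1) + Q(-1) + 4 = -3 − 59 + 4 = -58, attained at (-1, -1).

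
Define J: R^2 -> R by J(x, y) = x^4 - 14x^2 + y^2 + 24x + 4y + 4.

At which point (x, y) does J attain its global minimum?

(-3, -2)

J(x,y) separates as P(x) + Q(y) + 4, so its minimum is min P + min Q + 4.
P'(x) = 4(x - 2)(x - 1)(x + 3) vanishes at x ∈ {-3, 1, 2}; Q'(y) = 2y + 4 vanishes at y ∈ {-2}.
Local minima of P (where P''>0): P(-3)=-117, P(2)=8. Local minima of Q: Q(-2)=-4.
So the global minimum of J is P(-3) + Q(-2) + 4 = -117 − 4 + 4 = -117, attained at (-3, -2).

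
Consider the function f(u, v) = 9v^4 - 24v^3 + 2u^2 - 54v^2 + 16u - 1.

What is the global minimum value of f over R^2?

f(u,v) separates as P(u) + Q(v) − 1, so its minimum is min P + min Q − 1.
P'(u) = 4u + 16 vanishes at u ∈ {-4}; Q'(v) = 36v(v - 3)(v + 1) vanishes at v ∈ {-1, 0, 3}.
Local minima of P (where P''>0): P(-4)=-32. Local minima of Q: Q(-1)=-21, Q(3)=-405.
So the global minimum of f is P(-4) + Q(3) − 1 = -32 − 405 − 1 = -438, attained at (-4, 3).

-438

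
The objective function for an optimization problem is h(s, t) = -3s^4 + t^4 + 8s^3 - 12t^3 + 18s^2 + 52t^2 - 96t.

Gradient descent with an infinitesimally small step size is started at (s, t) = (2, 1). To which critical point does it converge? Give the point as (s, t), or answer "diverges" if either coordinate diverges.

h is separable, so gradient descent decouples: s follows -∂h/∂s, t follows -∂h/∂t.
∂h/∂s = -12s(s - 3)(s + 1); at s=2 this is 72, so s decreases.
∂h/∂t = 4(t - 4)(t - 3)(t - 2); at t=1 this is -24, so t increases.
s converges to its nearest critical value 0 (a local min of the s-part); t converges to 2. The iterate converges to (0, 2).

(0, 2)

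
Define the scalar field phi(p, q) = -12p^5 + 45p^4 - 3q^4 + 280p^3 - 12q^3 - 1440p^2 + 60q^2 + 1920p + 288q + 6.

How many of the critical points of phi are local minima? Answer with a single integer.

2

phi separates as a function of p plus a function of q, so ∇phi=0 decouples.
∂phi/∂p = -60(p - 4)(p - 2)(p - 1)(p + 4) = 0 at p ∈ {-4, 1, 2, 4}; ∂phi/∂q = -12(q - 3)(q + 2)(q + 4) = 0 at q ∈ {-4, -2, 3}.
The Hessian is diagonal: diag(phi_pp, phi_qq). Second derivatives: phi_pp(-4)=14400, phi_pp(1)=-900, phi_pp(2)=720, phi_pp(4)=-2880; phi_qq(-4)=-168, phi_qq(-2)=120, phi_qq(3)=-420.
Local minima occur where both diagonal entries positive: (-4, -2), (2, -2). Count: 2.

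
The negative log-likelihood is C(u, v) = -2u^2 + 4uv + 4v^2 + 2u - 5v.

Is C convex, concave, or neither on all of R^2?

C is quadratic, so its Hessian is the constant matrix H = [[-4, 4], [4, 8]].
det(H) = -48, tr(H) = 4.
det(H) < 0, so H is indefinite: neither convex nor concave.

neither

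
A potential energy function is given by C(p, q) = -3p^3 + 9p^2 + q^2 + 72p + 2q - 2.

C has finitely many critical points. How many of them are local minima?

1

C separates as a function of p plus a function of q, so ∇C=0 decouples.
∂C/∂p = -9(p - 4)(p + 2) = 0 at p ∈ {-2, 4}; ∂C/∂q = 2(q + 1) = 0 at q ∈ {-1}.
The Hessian is diagonal: diag(C_pp, C_qq). Second derivatives: C_pp(-2)=54, C_pp(4)=-54; C_qq(-1)=2.
Local minima occur where both diagonal entries positive: (-2, -1). Count: 1.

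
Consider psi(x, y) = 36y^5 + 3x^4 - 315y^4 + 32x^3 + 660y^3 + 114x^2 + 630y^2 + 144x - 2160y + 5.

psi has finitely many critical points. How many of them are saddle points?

6

psi separates as a function of x plus a function of y, so ∇psi=0 decouples.
∂psi/∂x = 12(x + 1)(x + 3)(x + 4) = 0 at x ∈ {-4, -3, -1}; ∂psi/∂y = 180(y - 4)(y - 3)(y - 1)(y + 1) = 0 at y ∈ {-1, 1, 3, 4}.
The Hessian is diagonal: diag(psi_xx, psi_yy). Second derivatives: psi_xx(-4)=36, psi_xx(-3)=-24, psi_xx(-1)=72; psi_yy(-1)=-7200, psi_yy(1)=2160, psi_yy(3)=-1440, psi_yy(4)=2700.
Saddle points occur where the two diagonal entries have opposite signs: (-4, -1), (-4, 3), (-3, 1), (-3, 4), (-1, -1), (-1, 3). Count: 6.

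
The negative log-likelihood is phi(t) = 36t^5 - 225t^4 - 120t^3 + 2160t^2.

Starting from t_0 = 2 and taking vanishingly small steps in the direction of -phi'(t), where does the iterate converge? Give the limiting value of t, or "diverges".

phi'(t) = 180t(t - 4)(t - 3)(t + 2), so phi'(2) = 2880.
Gradient descent moves in the -phi' direction, i.e. t is decreasing.
The nearest critical point in that direction is t = 0, where phi'' = 4320 > 0 (a local minimum). The iterate converges there.

0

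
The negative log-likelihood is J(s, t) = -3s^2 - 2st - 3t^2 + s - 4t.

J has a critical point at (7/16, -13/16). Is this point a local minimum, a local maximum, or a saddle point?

local maximum

The Hessian of J is constant: H = [[-6, -2], [-2, -6]].
det(H) = (-6)·(-6) − (-2)² = 32.
det(H) > 0 and tr(H) = -12 < 0, so H is negative definite and the point is a local maximum.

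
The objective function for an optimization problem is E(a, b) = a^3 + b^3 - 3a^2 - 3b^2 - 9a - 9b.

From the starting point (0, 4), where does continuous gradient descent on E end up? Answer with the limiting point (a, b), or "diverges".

(3, 3)

E is separable, so gradient descent decouples: a follows -∂E/∂a, b follows -∂E/∂b.
∂E/∂a = 3(a - 3)(a + 1); at a=0 this is -9, so a increases.
∂E/∂b = 3(b - 3)(b + 1); at b=4 this is 15, so b decreases.
a converges to its nearest critical value 3 (a local min of the a-part); b converges to 3. The iterate converges to (3, 3).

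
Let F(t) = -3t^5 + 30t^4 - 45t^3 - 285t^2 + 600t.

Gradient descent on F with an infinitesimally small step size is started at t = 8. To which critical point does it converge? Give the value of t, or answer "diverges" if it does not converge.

F'(t) = -15(t - 5)(t - 4)(t - 1)(t + 2), so F'(8) = -12600.
Gradient descent moves in the -F' direction, i.e. t is increasing.
There is no critical point above t=8, and F' keeps the same sign, so the iterate runs off to +∞.

diverges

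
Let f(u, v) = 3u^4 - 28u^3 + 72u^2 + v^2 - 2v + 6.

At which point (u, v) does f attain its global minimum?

(0, 1)

f(u,v) separates as P(u) + Q(v) + 6, so its minimum is min P + min Q + 6.
P'(u) = 12u(u - 4)(u - 3) vanishes at u ∈ {0, 3, 4}; Q'(v) = 2v - 2 vanishes at v ∈ {1}.
Local minima of P (where P''>0): P(0)=0, P(4)=128. Local minima of Q: Q(1)=-1.
So the global minimum of f is P(0) + Q(1) + 6 = 0 − 1 + 6 = 5, attained at (0, 1).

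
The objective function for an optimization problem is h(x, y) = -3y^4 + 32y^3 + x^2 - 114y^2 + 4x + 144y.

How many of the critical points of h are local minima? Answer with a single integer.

h separates as a function of x plus a function of y, so ∇h=0 decouples.
∂h/∂x = 2(x + 2) = 0 at x ∈ {-2}; ∂h/∂y = -12(y - 4)(y - 3)(y - 1) = 0 at y ∈ {1, 3, 4}.
The Hessian is diagonal: diag(h_xx, h_yy). Second derivatives: h_xx(-2)=2; h_yy(1)=-72, h_yy(3)=24, h_yy(4)=-36.
Local minima occur where both diagonal entries positive: (-2, 3). Count: 1.

1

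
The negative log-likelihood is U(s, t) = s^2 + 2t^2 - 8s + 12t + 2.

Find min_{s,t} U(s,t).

-32

U(s,t) separates as P(s) + Q(t) + 2, so its minimum is min P + min Q + 2.
P'(s) = 2s - 8 vanishes at s ∈ {4}; Q'(t) = 4(t + 3) vanishes at t ∈ {-3}.
Local minima of P (where P''>0): P(4)=-16. Local minima of Q: Q(-3)=-18.
So the global minimum of U is P(4) + Q(-3) + 2 = -16 − 18 + 2 = -32, attained at (4, -3).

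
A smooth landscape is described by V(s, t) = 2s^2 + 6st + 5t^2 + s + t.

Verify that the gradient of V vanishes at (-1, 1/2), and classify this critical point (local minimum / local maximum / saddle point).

local minimum

∇V = (4s + 6t + 1, 6s + 10t + 1); substituting (-1, 1/2) gives ∇V = (0, 0), so (-1, 1/2) is indeed a critical point.
The Hessian of V is constant: H = [[4, 6], [6, 10]].
det(H) = 4·10 − 6² = 4.
det(H) > 0 and tr(H) = 14 > 0, so H is positive definite and the point is a local minimum.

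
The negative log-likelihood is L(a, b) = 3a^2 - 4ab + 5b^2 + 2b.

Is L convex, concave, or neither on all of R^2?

L is quadratic, so its Hessian is the constant matrix H = [[6, -4], [-4, 10]].
det(H) = 44, tr(H) = 16.
det(H) > 0 and tr(H) > 0, so H is positive definite everywhere: convex.

convex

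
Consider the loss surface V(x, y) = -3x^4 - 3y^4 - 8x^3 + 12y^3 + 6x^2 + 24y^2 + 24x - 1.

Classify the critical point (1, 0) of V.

The mixed partial ∂²V/∂x∂y is 0, so the Hessian at any point is diag(V_xx, V_yy) = diag(12(-3x^2 - 4x + 1), 12(-3y^2 + 6y + 4)).
At (1, 0): H = diag(-72, 48).
The eigenvalues have opposite signs, so H is indefinite: a saddle point.

saddle point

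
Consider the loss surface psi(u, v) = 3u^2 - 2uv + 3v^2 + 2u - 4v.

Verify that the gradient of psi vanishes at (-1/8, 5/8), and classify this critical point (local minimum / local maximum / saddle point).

∇psi = (6u - 2v + 2, -2u + 6v - 4); substituting (-1/8, 5/8) gives ∇psi = (0, 0), so (-1/8, 5/8) is indeed a critical point.
The Hessian of psi is constant: H = [[6, -2], [-2, 6]].
det(H) = 6·6 − (-2)² = 32.
det(H) > 0 and tr(H) = 12 > 0, so H is positive definite and the point is a local minimum.

local minimum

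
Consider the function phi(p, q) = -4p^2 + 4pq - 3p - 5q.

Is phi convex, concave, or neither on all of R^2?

phi is quadratic, so its Hessian is the constant matrix H = [[-8, 4], [4, 0]].
det(H) = -16, tr(H) = -8.
det(H) < 0, so H is indefinite: neither convex nor concave.

neither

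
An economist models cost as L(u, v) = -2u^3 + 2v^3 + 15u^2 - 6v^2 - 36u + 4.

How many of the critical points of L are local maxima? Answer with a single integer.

L separates as a function of u plus a function of v, so ∇L=0 decouples.
∂L/∂u = -6(u - 3)(u - 2) = 0 at u ∈ {2, 3}; ∂L/∂v = 6v(v - 2) = 0 at v ∈ {0, 2}.
The Hessian is diagonal: diag(L_uu, L_vv). Second derivatives: L_uu(2)=6, L_uu(3)=-6; L_vv(0)=-12, L_vv(2)=12.
Local maxima occur where both diagonal entries negative: (3, 0). Count: 1.

1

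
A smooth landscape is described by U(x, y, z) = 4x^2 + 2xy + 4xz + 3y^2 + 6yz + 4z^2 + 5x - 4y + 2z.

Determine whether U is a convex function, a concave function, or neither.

U is quadratic, so its Hessian is the constant matrix H = [[8, 2, 4], [2, 6, 6], [4, 6, 8]].
Leading principal minors: 8, 44, 64.
All positive ⇒ H ≻ 0 ⇒ convex.

convex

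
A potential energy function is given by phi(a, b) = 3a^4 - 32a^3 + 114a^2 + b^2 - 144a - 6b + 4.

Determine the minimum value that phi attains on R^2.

phi(a,b) separates as P(a) + Q(b) + 4, so its minimum is min P + min Q + 4.
P'(a) = 12(a - 4)(a - 3)(a - 1) vanishes at a ∈ {1, 3, 4}; Q'(b) = 2b - 6 vanishes at b ∈ {3}.
Local minima of P (where P''>0): P(1)=-59, P(4)=-32. Local minima of Q: Q(3)=-9.
So the global minimum of phi is P(1) + Q(3) + 4 = -59 − 9 + 4 = -64, attained at (1, 3).

-64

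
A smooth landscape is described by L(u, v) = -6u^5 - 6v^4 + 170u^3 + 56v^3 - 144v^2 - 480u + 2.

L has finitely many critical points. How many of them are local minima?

2

L separates as a function of u plus a function of v, so ∇L=0 decouples.
∂L/∂u = -30(u - 4)(u - 1)(u + 1)(u + 4) = 0 at u ∈ {-4, -1, 1, 4}; ∂L/∂v = -24v(v - 4)(v - 3) = 0 at v ∈ {0, 3, 4}.
The Hessian is diagonal: diag(L_uu, L_vv). Second derivatives: L_uu(-4)=3600, L_uu(-1)=-900, L_uu(1)=900, L_uu(4)=-3600; L_vv(0)=-288, L_vv(3)=72, L_vv(4)=-96.
Local minima occur where both diagonal entries positive: (-4, 3), (1, 3). Count: 2.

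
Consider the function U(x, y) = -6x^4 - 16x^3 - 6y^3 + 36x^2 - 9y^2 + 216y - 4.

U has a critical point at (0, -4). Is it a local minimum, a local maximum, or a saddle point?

The mixed partial ∂²U/∂x∂y is 0, so the Hessian at any point is diag(U_xx, U_yy) = diag(24(-3x^2 - 4x + 3), -18(2y + 1)).
At (0, -4): H = diag(72, 126).
Both eigenvalues are positive, so H is positive definite: a local minimum.

local minimum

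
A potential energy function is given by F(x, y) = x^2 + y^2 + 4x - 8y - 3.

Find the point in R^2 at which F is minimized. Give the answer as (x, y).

F(x,y) separates as P(x) + Q(y) − 3, so its minimum is min P + min Q − 3.
P'(x) = 2x + 4 vanishes at x ∈ {-2}; Q'(y) = 2y - 8 vanishes at y ∈ {4}.
Local minima of P (where P''>0): P(-2)=-4. Local minima of Q: Q(4)=-16.
So the global minimum of F is P(-2) + Q(4) − 3 = -4 − 16 − 3 = -23, attained at (-2, 4).

(-2, 4)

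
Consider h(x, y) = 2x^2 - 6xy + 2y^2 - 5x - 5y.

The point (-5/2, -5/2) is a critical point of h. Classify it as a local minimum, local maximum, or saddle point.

saddle point

The Hessian of h is constant: H = [[4, -6], [-6, 4]].
det(H) = 4·4 − (-6)² = -20.
Since det(H) < 0, H is indefinite and the critical point is a saddle point.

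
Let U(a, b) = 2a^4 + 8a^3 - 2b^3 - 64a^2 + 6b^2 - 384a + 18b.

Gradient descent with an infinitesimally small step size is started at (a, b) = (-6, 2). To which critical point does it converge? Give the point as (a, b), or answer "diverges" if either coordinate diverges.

(-4, -1)

U is separable, so gradient descent decouples: a follows -∂U/∂a, b follows -∂U/∂b.
∂U/∂a = 8(a - 4)(a + 3)(a + 4); at a=-6 this is -480, so a increases.
∂U/∂b = -6(b - 3)(b + 1); at b=2 this is 18, so b decreases.
a converges to its nearest critical value -4 (a local min of the a-part); b converges to -1. The iterate converges to (-4, -1).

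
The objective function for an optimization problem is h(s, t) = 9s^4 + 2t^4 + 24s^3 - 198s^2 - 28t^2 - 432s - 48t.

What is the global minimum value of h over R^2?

-1935

h(s,t) separates as P(s) + Q(t), so its minimum is min P + min Q.
P'(s) = 36(s - 3)(s + 1)(s + 4) vanishes at s ∈ {-4, -1, 3}; Q'(t) = 8(t - 3)(t + 1)(t + 2) vanishes at t ∈ {-2, -1, 3}.
Local minima of P (where P''>0): P(-4)=-672, P(3)=-1701. Local minima of Q: Q(-2)=16, Q(3)=-234.
So the global minimum of h is P(3) + Q(3) = -1701 − 234 = -1935, attained at (3, 3).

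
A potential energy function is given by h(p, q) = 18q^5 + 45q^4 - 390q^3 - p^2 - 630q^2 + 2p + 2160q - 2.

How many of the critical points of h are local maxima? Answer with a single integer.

h separates as a function of p plus a function of q, so ∇h=0 decouples.
∂h/∂p = -2(p - 1) = 0 at p ∈ {1}; ∂h/∂q = 90(q - 3)(q - 1)(q + 2)(q + 4) = 0 at q ∈ {-4, -2, 1, 3}.
The Hessian is diagonal: diag(h_pp, h_qq). Second derivatives: h_pp(1)=-2; h_qq(-4)=-6300, h_qq(-2)=2700, h_qq(1)=-2700, h_qq(3)=6300.
Local maxima occur where both diagonal entries negative: (1, -4), (1, 1). Count: 2.

2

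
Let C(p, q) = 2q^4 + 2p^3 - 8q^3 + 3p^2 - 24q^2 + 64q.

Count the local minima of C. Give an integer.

2

C separates as a function of p plus a function of q, so ∇C=0 decouples.
∂C/∂p = 6p(p + 1) = 0 at p ∈ {-1, 0}; ∂C/∂q = 8(q - 4)(q - 1)(q + 2) = 0 at q ∈ {-2, 1, 4}.
The Hessian is diagonal: diag(C_pp, C_qq). Second derivatives: C_pp(-1)=-6, C_pp(0)=6; C_qq(-2)=144, C_qq(1)=-72, C_qq(4)=144.
Local minima occur where both diagonal entries positive: (0, -2), (0, 4). Count: 2.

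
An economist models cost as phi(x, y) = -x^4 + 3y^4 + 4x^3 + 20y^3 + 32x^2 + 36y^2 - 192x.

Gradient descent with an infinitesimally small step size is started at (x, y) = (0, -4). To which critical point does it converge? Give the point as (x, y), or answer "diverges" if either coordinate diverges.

phi is separable, so gradient descent decouples: x follows -∂phi/∂x, y follows -∂phi/∂y.
∂phi/∂x = -4(x - 4)(x - 3)(x + 4); at x=0 this is -192, so x increases.
∂phi/∂y = 12y(y + 2)(y + 3); at y=-4 this is -96, so y increases.
x converges to its nearest critical value 3 (a local min of the x-part); y converges to -3. The iterate converges to (3, -3).

(3, -3)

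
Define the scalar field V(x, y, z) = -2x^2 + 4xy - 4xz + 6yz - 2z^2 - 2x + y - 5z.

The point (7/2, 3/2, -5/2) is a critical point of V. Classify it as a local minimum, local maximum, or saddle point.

saddle point

The Hessian is constant: H = [[-4, 4, -4], [4, 0, 6], [-4, 6, -4]].
Leading principal minors: Δ₁ = -4, Δ₂ = -16, Δ₃ = 16.
The minors fit neither the all-positive nor the alternating-sign pattern, so H is indefinite: a saddle point.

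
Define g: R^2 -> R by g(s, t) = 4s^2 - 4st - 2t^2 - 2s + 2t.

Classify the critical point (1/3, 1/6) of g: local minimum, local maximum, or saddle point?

saddle point

The Hessian of g is constant: H = [[8, -4], [-4, -4]].
det(H) = 8·(-4) − (-4)² = -48.
Since det(H) < 0, H is indefinite and the critical point is a saddle point.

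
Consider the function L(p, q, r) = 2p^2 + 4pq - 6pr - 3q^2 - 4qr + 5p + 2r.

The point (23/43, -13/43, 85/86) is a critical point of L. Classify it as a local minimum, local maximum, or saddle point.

saddle point

The Hessian is constant: H = [[4, 4, -6], [4, -6, -4], [-6, -4, 0]].
Leading principal minors: Δ₁ = 4, Δ₂ = -40, Δ₃ = 344.
The minors fit neither the all-positive nor the alternating-sign pattern, so H is indefinite: a saddle point.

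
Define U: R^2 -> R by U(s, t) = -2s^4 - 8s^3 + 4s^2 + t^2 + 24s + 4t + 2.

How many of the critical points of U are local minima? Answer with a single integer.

1

U separates as a function of s plus a function of t, so ∇U=0 decouples.
∂U/∂s = -8(s - 1)(s + 1)(s + 3) = 0 at s ∈ {-3, -1, 1}; ∂U/∂t = 2(t + 2) = 0 at t ∈ {-2}.
The Hessian is diagonal: diag(U_ss, U_tt). Second derivatives: U_ss(-3)=-64, U_ss(-1)=32, U_ss(1)=-64; U_tt(-2)=2.
Local minima occur where both diagonal entries positive: (-1, -2). Count: 1.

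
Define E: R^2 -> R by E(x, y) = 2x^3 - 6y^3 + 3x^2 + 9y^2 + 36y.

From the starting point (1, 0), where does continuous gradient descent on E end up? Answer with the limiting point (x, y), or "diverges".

(0, -1)

E is separable, so gradient descent decouples: x follows -∂E/∂x, y follows -∂E/∂y.
∂E/∂x = 6x(x + 1); at x=1 this is 12, so x decreases.
∂E/∂y = -18(y - 2)(y + 1); at y=0 this is 36, so y decreases.
x converges to its nearest critical value 0 (a local min of the x-part); y converges to -1. The iterate converges to (0, -1).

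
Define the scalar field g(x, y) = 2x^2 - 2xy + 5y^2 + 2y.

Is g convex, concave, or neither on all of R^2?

convex

g is quadratic, so its Hessian is the constant matrix H = [[4, -2], [-2, 10]].
det(H) = 36, tr(H) = 14.
det(H) > 0 and tr(H) > 0, so H is positive definite everywhere: convex.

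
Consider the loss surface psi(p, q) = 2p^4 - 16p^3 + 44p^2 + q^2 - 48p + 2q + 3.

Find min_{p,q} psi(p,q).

-16

psi(p,q) separates as A(p) + B(q) + 3, so its minimum is min A + min B + 3.
A'(p) = 8(p - 3)(p - 2)(p - 1) vanishes at p ∈ {1, 2, 3}; B'(q) = 2q + 2 vanishes at q ∈ {-1}.
Local minima of A (where A''>0): A(1)=-18, A(3)=-18. Local minima of B: B(-1)=-1.
So the global minimum of psi is A(1) + B(-1) + 3 = -18 − 1 + 3 = -16, attained at (1, -1).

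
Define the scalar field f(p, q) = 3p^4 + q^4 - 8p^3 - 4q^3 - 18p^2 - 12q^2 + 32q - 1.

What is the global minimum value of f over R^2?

-200

f(p,q) separates as A(p) + B(q) − 1, so its minimum is min A + min B − 1.
A'(p) = 12p(p - 3)(p + 1) vanishes at p ∈ {-1, 0, 3}; B'(q) = 4(q - 4)(q - 1)(q + 2) vanishes at q ∈ {-2, 1, 4}.
Local minima of A (where A''>0): A(-1)=-7, A(3)=-135. Local minima of B: B(-2)=-64, B(4)=-64.
So the global minimum of f is A(3) + B(-2) − 1 = -135 − 64 − 1 = -200, attained at (3, -2).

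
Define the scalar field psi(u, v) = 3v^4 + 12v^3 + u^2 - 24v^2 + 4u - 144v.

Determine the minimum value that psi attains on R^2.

-244

psi(u,v) separates as P(u) + Q(v), so its minimum is min P + min Q.
P'(u) = 2u + 4 vanishes at u ∈ {-2}; Q'(v) = 12(v - 2)(v + 2)(v + 3) vanishes at v ∈ {-3, -2, 2}.
Local minima of P (where P''>0): P(-2)=-4. Local minima of Q: Q(-3)=135, Q(2)=-240.
So the global minimum of psi is P(-2) + Q(2) = -4 − 240 = -244, attained at (-2, 2).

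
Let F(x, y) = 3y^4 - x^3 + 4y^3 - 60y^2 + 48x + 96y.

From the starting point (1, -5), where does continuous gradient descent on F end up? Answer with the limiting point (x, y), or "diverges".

F is separable, so gradient descent decouples: x follows -∂F/∂x, y follows -∂F/∂y.
∂F/∂x = -3(x - 4)(x + 4); at x=1 this is 45, so x decreases.
∂F/∂y = 12(y - 2)(y - 1)(y + 4); at y=-5 this is -504, so y increases.
x converges to its nearest critical value -4 (a local min of the x-part); y converges to -4. The iterate converges to (-4, -4).

(-4, -4)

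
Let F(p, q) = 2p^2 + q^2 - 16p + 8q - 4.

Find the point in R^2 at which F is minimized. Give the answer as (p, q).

(4, -4)

F(p,q) separates as A(p) + B(q) − 4, so its minimum is min A + min B − 4.
A'(p) = 4p - 16 vanishes at p ∈ {4}; B'(q) = 2q + 8 vanishes at q ∈ {-4}.
Local minima of A (where A''>0): A(4)=-32. Local minima of B: B(-4)=-16.
So the global minimum of F is A(4) + B(-4) − 4 = -32 − 16 − 4 = -52, attained at (4, -4).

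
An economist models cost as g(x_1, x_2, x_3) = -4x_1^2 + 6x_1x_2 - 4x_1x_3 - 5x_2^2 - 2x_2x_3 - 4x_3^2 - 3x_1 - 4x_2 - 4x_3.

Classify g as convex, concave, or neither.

g is quadratic, so its Hessian is the constant matrix H = [[-8, 6, -4], [6, -10, -2], [-4, -2, -8]].
Leading principal minors: -8, 44, -64.
Signs alternate −, +, − ⇒ H ≺ 0 ⇒ concave.

concave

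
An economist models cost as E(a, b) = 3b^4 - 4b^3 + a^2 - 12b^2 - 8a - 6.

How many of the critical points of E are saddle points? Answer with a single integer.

E separates as a function of a plus a function of b, so ∇E=0 decouples.
∂E/∂a = 2(a - 4) = 0 at a ∈ {4}; ∂E/∂b = 12b(b - 2)(b + 1) = 0 at b ∈ {-1, 0, 2}.
The Hessian is diagonal: diag(E_aa, E_bb). Second derivatives: E_aa(4)=2; E_bb(-1)=36, E_bb(0)=-24, E_bb(2)=72.
Saddle points occur where the two diagonal entries have opposite signs: (4, 0). Count: 1.

1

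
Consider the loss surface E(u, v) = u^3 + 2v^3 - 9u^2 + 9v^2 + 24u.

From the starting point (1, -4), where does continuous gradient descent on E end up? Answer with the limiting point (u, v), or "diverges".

diverges

E is separable, so gradient descent decouples: u follows -∂E/∂u, v follows -∂E/∂v.
∂E/∂u = 3(u - 4)(u - 2); at u=1 this is 9, so u decreases.
∂E/∂v = 6v(v + 3); at v=-4 this is 24, so v decreases.
The u-coordinate has no critical point in that direction and runs off to infinity.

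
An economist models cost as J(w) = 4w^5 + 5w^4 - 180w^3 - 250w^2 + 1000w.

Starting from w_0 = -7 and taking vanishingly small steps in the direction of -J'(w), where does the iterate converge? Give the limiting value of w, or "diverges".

diverges

J'(w) = 20(w - 5)(w - 1)(w + 2)(w + 5), so J'(-7) = 19200.
Gradient descent moves in the -J' direction, i.e. w is decreasing.
There is no critical point below w=-7, and J' keeps the same sign, so the iterate runs off to −∞.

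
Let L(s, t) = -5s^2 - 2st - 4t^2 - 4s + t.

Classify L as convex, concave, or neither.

L is quadratic, so its Hessian is the constant matrix H = [[-10, -2], [-2, -8]].
det(H) = 76, tr(H) = -18.
det(H) > 0 and tr(H) < 0, so H is negative definite everywhere: concave.

concave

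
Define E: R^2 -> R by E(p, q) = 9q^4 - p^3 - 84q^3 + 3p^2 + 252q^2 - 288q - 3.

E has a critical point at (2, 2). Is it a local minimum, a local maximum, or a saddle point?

local maximum

The mixed partial ∂²E/∂p∂q is 0, so the Hessian at any point is diag(E_pp, E_qq) = diag(6(-p + 1), 36(3q^2 - 14q + 14)).
At (2, 2): H = diag(-6, -72).
Both eigenvalues are negative, so H is negative definite: a local maximum.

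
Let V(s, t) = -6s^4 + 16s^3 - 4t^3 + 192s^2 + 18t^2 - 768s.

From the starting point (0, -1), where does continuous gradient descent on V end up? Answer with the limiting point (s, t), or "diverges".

(2, 0)

V is separable, so gradient descent decouples: s follows -∂V/∂s, t follows -∂V/∂t.
∂V/∂s = -24(s - 4)(s - 2)(s + 4); at s=0 this is -768, so s increases.
∂V/∂t = -12t(t - 3); at t=-1 this is -48, so t increases.
s converges to its nearest critical value 2 (a local min of the s-part); t converges to 0. The iterate converges to (2, 0).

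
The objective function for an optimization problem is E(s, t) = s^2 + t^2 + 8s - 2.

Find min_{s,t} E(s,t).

-18

E(s,t) separates as P(s) + Q(t) − 2, so its minimum is min P + min Q − 2.
P'(s) = 2s + 8 vanishes at s ∈ {-4}; Q'(t) = 2t vanishes at t ∈ {0}.
Local minima of P (where P''>0): P(-4)=-16. Local minima of Q: Q(0)=0.
So the global minimum of E is P(-4) + Q(0) − 2 = -16 + 0 − 2 = -18, attained at (-4, 0).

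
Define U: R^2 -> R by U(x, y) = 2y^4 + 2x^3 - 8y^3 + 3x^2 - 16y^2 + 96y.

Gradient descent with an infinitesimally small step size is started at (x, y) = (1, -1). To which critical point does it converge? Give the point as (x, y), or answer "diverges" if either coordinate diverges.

(0, -2)

U is separable, so gradient descent decouples: x follows -∂U/∂x, y follows -∂U/∂y.
∂U/∂x = 6x(x + 1); at x=1 this is 12, so x decreases.
∂U/∂y = 8(y - 3)(y - 2)(y + 2); at y=-1 this is 96, so y decreases.
x converges to its nearest critical value 0 (a local min of the x-part); y converges to -2. The iterate converges to (0, -2).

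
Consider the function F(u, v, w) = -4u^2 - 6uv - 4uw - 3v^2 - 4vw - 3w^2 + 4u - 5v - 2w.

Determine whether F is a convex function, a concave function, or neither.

F is quadratic, so its Hessian is the constant matrix H = [[-8, -6, -4], [-6, -6, -4], [-4, -4, -6]].
Leading principal minors: -8, 12, -40.
Signs alternate −, +, − ⇒ H ≺ 0 ⇒ concave.

concave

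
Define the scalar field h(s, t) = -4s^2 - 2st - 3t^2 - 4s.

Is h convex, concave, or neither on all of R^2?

concave

h is quadratic, so its Hessian is the constant matrix H = [[-8, -2], [-2, -6]].
det(H) = 44, tr(H) = -14.
det(H) > 0 and tr(H) < 0, so H is negative definite everywhere: concave.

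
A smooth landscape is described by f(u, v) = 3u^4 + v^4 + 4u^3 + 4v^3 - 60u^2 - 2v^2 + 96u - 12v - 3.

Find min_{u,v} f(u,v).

-844

f(u,v) separates as P(u) + Q(v) − 3, so its minimum is min P + min Q − 3.
P'(u) = 12(u - 2)(u - 1)(u + 4) vanishes at u ∈ {-4, 1, 2}; Q'(v) = 4(v - 1)(v + 1)(v + 3) vanishes at v ∈ {-3, -1, 1}.
Local minima of P (where P''>0): P(-4)=-832, P(2)=32. Local minima of Q: Q(-3)=-9, Q(1)=-9.
So the global minimum of f is P(-4) + Q(-3) − 3 = -832 − 9 − 3 = -844, attained at (-4, -3).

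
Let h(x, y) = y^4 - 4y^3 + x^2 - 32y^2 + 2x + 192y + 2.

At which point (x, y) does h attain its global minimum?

(-1, -4)

h(x,y) separates as P(x) + Q(y) + 2, so its minimum is min P + min Q + 2.
P'(x) = 2x + 2 vanishes at x ∈ {-1}; Q'(y) = 4(y - 4)(y - 3)(y + 4) vanishes at y ∈ {-4, 3, 4}.
Local minima of P (where P''>0): P(-1)=-1. Local minima of Q: Q(-4)=-768, Q(4)=256.
So the global minimum of h is P(-1) + Q(-4) + 2 = -1 − 768 + 2 = -767, attained at (-1, -4).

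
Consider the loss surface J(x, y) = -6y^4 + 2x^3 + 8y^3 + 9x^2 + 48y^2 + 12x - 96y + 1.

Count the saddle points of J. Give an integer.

J separates as a function of x plus a function of y, so ∇J=0 decouples.
∂J/∂x = 6(x + 1)(x + 2) = 0 at x ∈ {-2, -1}; ∂J/∂y = -24(y - 2)(y - 1)(y + 2) = 0 at y ∈ {-2, 1, 2}.
The Hessian is diagonal: diag(J_xx, J_yy). Second derivatives: J_xx(-2)=-6, J_xx(-1)=6; J_yy(-2)=-288, J_yy(1)=72, J_yy(2)=-96.
Saddle points occur where the two diagonal entries have opposite signs: (-2, 1), (-1, -2), (-1, 2). Count: 3.

3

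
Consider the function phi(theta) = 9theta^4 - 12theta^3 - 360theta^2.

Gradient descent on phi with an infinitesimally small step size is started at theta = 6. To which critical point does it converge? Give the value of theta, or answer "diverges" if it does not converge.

phi'(theta) = 36theta(theta - 5)(theta + 4), so phi'(6) = 2160.
Gradient descent moves in the -phi' direction, i.e. theta is decreasing.
The nearest critical point in that direction is theta = 5, where phi'' = 1620 > 0 (a local minimum). The iterate converges there.

5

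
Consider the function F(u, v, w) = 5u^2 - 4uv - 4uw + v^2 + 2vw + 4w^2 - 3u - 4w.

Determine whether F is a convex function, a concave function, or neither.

convex

F is quadratic, so its Hessian is the constant matrix H = [[10, -4, -4], [-4, 2, 2], [-4, 2, 8]].
Leading principal minors: 10, 4, 24.
All positive ⇒ H ≻ 0 ⇒ convex.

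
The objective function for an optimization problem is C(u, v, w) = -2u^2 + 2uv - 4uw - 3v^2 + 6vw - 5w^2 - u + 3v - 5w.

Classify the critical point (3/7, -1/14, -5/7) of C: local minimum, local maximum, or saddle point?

The Hessian is constant: H = [[-4, 2, -4], [2, -6, 6], [-4, 6, -10]].
Leading principal minors: Δ₁ = -4, Δ₂ = 20, Δ₃ = -56.
The minors alternate sign starting negative (−, +, −), so H is negative definite: a local maximum.

local maximum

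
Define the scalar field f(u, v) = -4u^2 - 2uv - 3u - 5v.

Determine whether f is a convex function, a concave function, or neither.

neither

f is quadratic, so its Hessian is the constant matrix H = [[-8, -2], [-2, 0]].
det(H) = -4, tr(H) = -8.
det(H) < 0, so H is indefinite: neither convex nor concave.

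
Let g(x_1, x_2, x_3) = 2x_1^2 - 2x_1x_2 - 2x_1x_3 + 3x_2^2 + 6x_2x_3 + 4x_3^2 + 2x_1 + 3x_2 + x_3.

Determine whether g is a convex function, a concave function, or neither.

convex

g is quadratic, so its Hessian is the constant matrix H = [[4, -2, -2], [-2, 6, 6], [-2, 6, 8]].
Leading principal minors: 4, 20, 40.
All positive ⇒ H ≻ 0 ⇒ convex.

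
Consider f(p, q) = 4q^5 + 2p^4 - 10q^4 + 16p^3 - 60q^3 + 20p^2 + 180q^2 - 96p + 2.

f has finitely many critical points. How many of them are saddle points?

f separates as a function of p plus a function of q, so ∇f=0 decouples.
∂f/∂p = 8(p - 1)(p + 3)(p + 4) = 0 at p ∈ {-4, -3, 1}; ∂f/∂q = 20q(q - 3)(q - 2)(q + 3) = 0 at q ∈ {-3, 0, 2, 3}.
The Hessian is diagonal: diag(f_pp, f_qq). Second derivatives: f_pp(-4)=40, f_pp(-3)=-32, f_pp(1)=160; f_qq(-3)=-1800, f_qq(0)=360, f_qq(2)=-200, f_qq(3)=360.
Saddle points occur where the two diagonal entries have opposite signs: (-4, -3), (-4, 2), (-3, 0), (-3, 3), (1, -3), (1, 2). Count: 6.

6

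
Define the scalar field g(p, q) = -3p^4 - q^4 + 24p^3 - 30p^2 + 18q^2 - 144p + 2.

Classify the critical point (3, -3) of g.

The mixed partial ∂²g/∂p∂q is 0, so the Hessian at any point is diag(g_pp, g_qq) = diag(12(-3p^2 + 12p - 5), 12(-q^2 + 3)).
At (3, -3): H = diag(48, -72).
The eigenvalues have opposite signs, so H is indefinite: a saddle point.

saddle point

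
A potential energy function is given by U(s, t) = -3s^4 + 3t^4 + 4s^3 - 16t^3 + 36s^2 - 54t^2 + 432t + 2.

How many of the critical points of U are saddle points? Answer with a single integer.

5

U separates as a function of s plus a function of t, so ∇U=0 decouples.
∂U/∂s = -12s(s - 3)(s + 2) = 0 at s ∈ {-2, 0, 3}; ∂U/∂t = 12(t - 4)(t - 3)(t + 3) = 0 at t ∈ {-3, 3, 4}.
The Hessian is diagonal: diag(U_ss, U_tt). Second derivatives: U_ss(-2)=-120, U_ss(0)=72, U_ss(3)=-180; U_tt(-3)=504, U_tt(3)=-72, U_tt(4)=84.
Saddle points occur where the two diagonal entries have opposite signs: (-2, -3), (-2, 4), (0, 3), (3, -3), (3, 4). Count: 5.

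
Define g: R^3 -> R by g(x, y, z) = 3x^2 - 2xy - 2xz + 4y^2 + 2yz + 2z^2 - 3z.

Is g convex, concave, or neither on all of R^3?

convex

g is quadratic, so its Hessian is the constant matrix H = [[6, -2, -2], [-2, 8, 2], [-2, 2, 4]].
Leading principal minors: 6, 44, 136.
All positive ⇒ H ≻ 0 ⇒ convex.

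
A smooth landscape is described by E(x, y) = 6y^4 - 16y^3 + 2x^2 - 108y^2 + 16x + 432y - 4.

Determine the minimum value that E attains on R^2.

E(x,y) separates as P(x) + Q(y) − 4, so its minimum is min P + min Q − 4.
P'(x) = 4x + 16 vanishes at x ∈ {-4}; Q'(y) = 24(y - 3)(y - 2)(y + 3) vanishes at y ∈ {-3, 2, 3}.
Local minima of P (where P''>0): P(-4)=-32. Local minima of Q: Q(-3)=-1350, Q(3)=378.
So the global minimum of E is P(-4) + Q(-3) − 4 = -32 − 1350 − 4 = -1386, attained at (-4, -3).

-1386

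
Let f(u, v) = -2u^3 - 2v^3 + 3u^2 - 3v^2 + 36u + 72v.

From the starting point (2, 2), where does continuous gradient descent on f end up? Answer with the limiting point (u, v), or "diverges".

(-2, -4)

f is separable, so gradient descent decouples: u follows -∂f/∂u, v follows -∂f/∂v.
∂f/∂u = -6(u - 3)(u + 2); at u=2 this is 24, so u decreases.
∂f/∂v = -6(v - 3)(v + 4); at v=2 this is 36, so v decreases.
u converges to its nearest critical value -2 (a local min of the u-part); v converges to -4. The iterate converges to (-2, -4).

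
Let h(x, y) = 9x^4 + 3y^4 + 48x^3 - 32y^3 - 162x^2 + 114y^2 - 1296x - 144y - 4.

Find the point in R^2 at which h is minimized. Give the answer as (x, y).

h(x,y) separates as P(x) + Q(y) − 4, so its minimum is min P + min Q − 4.
P'(x) = 36(x - 3)(x + 3)(x + 4) vanishes at x ∈ {-4, -3, 3}; Q'(y) = 12(y - 4)(y - 3)(y - 1) vanishes at y ∈ {1, 3, 4}.
Local minima of P (where P''>0): P(-4)=1824, P(3)=-3321. Local minima of Q: Q(1)=-59, Q(4)=-32.
So the global minimum of h is P(3) + Q(1) − 4 = -3321 − 59 − 4 = -3384, attained at (3, 1).

(3, 1)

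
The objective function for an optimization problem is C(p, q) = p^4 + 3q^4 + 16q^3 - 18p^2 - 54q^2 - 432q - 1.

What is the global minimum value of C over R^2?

C(p,q) separates as A(p) + B(q) − 1, so its minimum is min A + min B − 1.
A'(p) = 4p(p - 3)(p + 3) vanishes at p ∈ {-3, 0, 3}; B'(q) = 12(q - 3)(q + 3)(q + 4) vanishes at q ∈ {-4, -3, 3}.
Local minima of A (where A''>0): A(-3)=-81, A(3)=-81. Local minima of B: B(-4)=608, B(3)=-1107.
So the global minimum of C is A(-3) + B(3) − 1 = -81 − 1107 − 1 = -1189, attained at (-3, 3).

-1189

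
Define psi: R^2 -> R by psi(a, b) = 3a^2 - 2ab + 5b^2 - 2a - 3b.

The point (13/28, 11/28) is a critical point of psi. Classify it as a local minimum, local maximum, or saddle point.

local minimum

The Hessian of psi is constant: H = [[6, -2], [-2, 10]].
det(H) = 6·10 − (-2)² = 56.
det(H) > 0 and tr(H) = 16 > 0, so H is positive definite and the point is a local minimum.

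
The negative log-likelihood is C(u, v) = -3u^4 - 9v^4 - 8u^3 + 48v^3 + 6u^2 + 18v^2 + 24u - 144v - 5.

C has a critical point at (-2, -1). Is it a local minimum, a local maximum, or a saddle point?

The mixed partial ∂²C/∂u∂v is 0, so the Hessian at any point is diag(C_uu, C_vv) = diag(12(-3u^2 - 4u + 1), 36(-3v^2 + 8v + 1)).
At (-2, -1): H = diag(-36, -360).
Both eigenvalues are negative, so H is negative definite: a local maximum.

local maximum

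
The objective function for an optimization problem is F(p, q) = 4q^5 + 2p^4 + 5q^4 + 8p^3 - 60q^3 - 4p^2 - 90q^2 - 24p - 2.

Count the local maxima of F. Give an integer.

2

F separates as a function of p plus a function of q, so ∇F=0 decouples.
∂F/∂p = 8(p - 1)(p + 1)(p + 3) = 0 at p ∈ {-3, -1, 1}; ∂F/∂q = 20q(q - 3)(q + 1)(q + 3) = 0 at q ∈ {-3, -1, 0, 3}.
The Hessian is diagonal: diag(F_pp, F_qq). Second derivatives: F_pp(-3)=64, F_pp(-1)=-32, F_pp(1)=64; F_qq(-3)=-720, F_qq(-1)=160, F_qq(0)=-180, F_qq(3)=1440.
Local maxima occur where both diagonal entries negative: (-1, -3), (-1, 0). Count: 2.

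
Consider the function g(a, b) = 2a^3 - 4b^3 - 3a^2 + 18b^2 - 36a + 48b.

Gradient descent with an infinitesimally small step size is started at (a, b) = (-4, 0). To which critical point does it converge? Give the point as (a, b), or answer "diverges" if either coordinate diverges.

g is separable, so gradient descent decouples: a follows -∂g/∂a, b follows -∂g/∂b.
∂g/∂a = 6(a - 3)(a + 2); at a=-4 this is 84, so a decreases.
∂g/∂b = -12(b - 4)(b + 1); at b=0 this is 48, so b decreases.
The a-coordinate has no critical point in that direction and runs off to infinity.

diverges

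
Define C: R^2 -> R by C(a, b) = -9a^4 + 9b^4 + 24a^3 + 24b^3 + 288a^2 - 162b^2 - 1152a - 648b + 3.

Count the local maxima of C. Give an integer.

C separates as a function of a plus a function of b, so ∇C=0 decouples.
∂C/∂a = -36(a - 4)(a - 2)(a + 4) = 0 at a ∈ {-4, 2, 4}; ∂C/∂b = 36(b - 3)(b + 2)(b + 3) = 0 at b ∈ {-3, -2, 3}.
The Hessian is diagonal: diag(C_aa, C_bb). Second derivatives: C_aa(-4)=-1728, C_aa(2)=432, C_aa(4)=-576; C_bb(-3)=216, C_bb(-2)=-180, C_bb(3)=1080.
Local maxima occur where both diagonal entries negative: (-4, -2), (4, -2). Count: 2.

2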